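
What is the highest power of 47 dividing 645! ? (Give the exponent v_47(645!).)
v_47(645!) = 13

Legendre's formula: v_p(n!) = Σ_{k ≥ 1} ⌊n / p^k⌋. For p = 47, n = 645, the terms are:
  ⌊645/47^1⌋ = ⌊645/47⌋ = 13
(the next term ⌊645/47^2⌋ = 0, terminating the sum). Summing: v_47(645!) = 13 = 13.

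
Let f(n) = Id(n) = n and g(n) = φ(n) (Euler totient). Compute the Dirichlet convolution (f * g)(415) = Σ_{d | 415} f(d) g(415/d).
(Id * φ)(415) = 1485

Divisors of 415: [1, 5, 83, 415]. For each d | 415:
  d = 1: Id(1) · φ(415/1) = 1 · 328 = 328
  d = 5: Id(5) · φ(415/5) = 5 · 82 = 410
  d = 83: Id(83) · φ(415/83) = 83 · 4 = 332
  d = 415: Id(415) · φ(415/415) = 415 · 1 = 415
Summing: (Id * φ)(415) = 328 + 410 + 332 + 415 = 1485.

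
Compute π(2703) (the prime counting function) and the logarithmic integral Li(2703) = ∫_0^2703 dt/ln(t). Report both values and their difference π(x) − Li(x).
π(2703) = 393;  Li(2703) ≈ 405.42;  π(x) − Li(x) ≈ -12.42.

Direct count of primes ≤ 2703 gives π(2703) = 393. Numerical evaluation of the logarithmic integral gives Li(2703) ≈ 405.42. The difference π(x) − Li(x) ≈ -12.42 is typically negative for small/moderate x (Li(x) overestimates), though Littlewood's theorem shows this sign changes infinitely often.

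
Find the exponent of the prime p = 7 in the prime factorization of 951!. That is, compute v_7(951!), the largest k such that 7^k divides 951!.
v_7(951!) = 156

Legendre's formula: v_p(n!) = Σ_{k ≥ 1} ⌊n / p^k⌋. For p = 7, n = 951, the terms are:
  ⌊951/7^1⌋ = ⌊951/7⌋ = 135
  ⌊951/7^2⌋ = ⌊951/49⌋ = 19
  ⌊951/7^3⌋ = ⌊951/343⌋ = 2
(the next term ⌊951/7^4⌋ = 0, terminating the sum). Summing: v_7(951!) = 135 + 19 + 2 = 156.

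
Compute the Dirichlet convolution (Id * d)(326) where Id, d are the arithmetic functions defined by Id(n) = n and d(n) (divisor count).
(Id * d)(326) = 660

Divisors of 326: [1, 2, 163, 326]. For each d | 326:
  d = 1: Id(1) · d(326/1) = 1 · 4 = 4
  d = 2: Id(2) · d(326/2) = 2 · 2 = 4
  d = 163: Id(163) · d(326/163) = 163 · 2 = 326
  d = 326: Id(326) · d(326/326) = 326 · 1 = 326
Summing: (Id * d)(326) = 4 + 4 + 326 + 326 = 660.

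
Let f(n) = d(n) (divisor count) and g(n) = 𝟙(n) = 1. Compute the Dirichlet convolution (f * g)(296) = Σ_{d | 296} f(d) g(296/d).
(d * 𝟙)(296) = 30

Divisors of 296: [1, 2, 4, 8, 37, 74, 148, 296]. For each d | 296:
  d = 1: d(1) · 𝟙(296/1) = 1 · 1 = 1
  d = 2: d(2) · 𝟙(296/2) = 2 · 1 = 2
  d = 4: d(4) · 𝟙(296/4) = 3 · 1 = 3
  d = 8: d(8) · 𝟙(296/8) = 4 · 1 = 4
  d = 37: d(37) · 𝟙(296/37) = 2 · 1 = 2
  d = 74: d(74) · 𝟙(296/74) = 4 · 1 = 4
  d = 148: d(148) · 𝟙(296/148) = 6 · 1 = 6
  d = 296: d(296) · 𝟙(296/296) = 8 · 1 = 8
Summing: (d * 𝟙)(296) = 1 + 2 + 3 + 4 + 2 + 4 + 6 + 8 = 30.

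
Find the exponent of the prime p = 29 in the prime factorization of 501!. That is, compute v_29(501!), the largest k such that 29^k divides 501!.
v_29(501!) = 17

Legendre's formula: v_p(n!) = Σ_{k ≥ 1} ⌊n / p^k⌋. For p = 29, n = 501, the terms are:
  ⌊501/29^1⌋ = ⌊501/29⌋ = 17
(the next term ⌊501/29^2⌋ = 0, terminating the sum). Summing: v_29(501!) = 17 = 17.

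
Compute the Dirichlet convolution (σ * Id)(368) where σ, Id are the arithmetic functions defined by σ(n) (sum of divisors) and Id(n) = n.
(σ * Id)(368) = 6063

Divisors of 368: [1, 2, 4, 8, 16, 23, 46, 92, 184, 368]. For each d | 368:
  d = 1: σ(1) · Id(368/1) = 1 · 368 = 368
  d = 2: σ(2) · Id(368/2) = 3 · 184 = 552
  d = 4: σ(4) · Id(368/4) = 7 · 92 = 644
  d = 8: σ(8) · Id(368/8) = 15 · 46 = 690
  d = 16: σ(16) · Id(368/16) = 31 · 23 = 713
  d = 23: σ(23) · Id(368/23) = 24 · 16 = 384
  d = 46: σ(46) · Id(368/46) = 72 · 8 = 576
  d = 92: σ(92) · Id(368/92) = 168 · 4 = 672
  d = 184: σ(184) · Id(368/184) = 360 · 2 = 720
  d = 368: σ(368) · Id(368/368) = 744 · 1 = 744
Summing: (σ * Id)(368) = 368 + 552 + 644 + 690 + 713 + 384 + 576 + 672 + 720 + 744 = 6063.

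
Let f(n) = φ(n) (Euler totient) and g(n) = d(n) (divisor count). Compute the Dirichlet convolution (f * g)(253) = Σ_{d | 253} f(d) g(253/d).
(φ * d)(253) = 288

Divisors of 253: [1, 11, 23, 253]. For each d | 253:
  d = 1: φ(1) · d(253/1) = 1 · 4 = 4
  d = 11: φ(11) · d(253/11) = 10 · 2 = 20
  d = 23: φ(23) · d(253/23) = 22 · 2 = 44
  d = 253: φ(253) · d(253/253) = 220 · 1 = 220
Summing: (φ * d)(253) = 4 + 20 + 44 + 220 = 288.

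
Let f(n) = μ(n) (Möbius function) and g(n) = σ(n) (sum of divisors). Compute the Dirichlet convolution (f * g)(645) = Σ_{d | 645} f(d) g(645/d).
(μ * σ)(645) = 645

Divisors of 645: [1, 3, 5, 15, 43, 129, 215, 645]. For each d | 645:
  d = 1: μ(1) · σ(645/1) = 1 · 1056 = 1056
  d = 3: μ(3) · σ(645/3) = -1 · 264 = -264
  d = 5: μ(5) · σ(645/5) = -1 · 176 = -176
  d = 15: μ(15) · σ(645/15) = 1 · 44 = 44
  d = 43: μ(43) · σ(645/43) = -1 · 24 = -24
  d = 129: μ(129) · σ(645/129) = 1 · 6 = 6
  d = 215: μ(215) · σ(645/215) = 1 · 4 = 4
  d = 645: μ(645) · σ(645/645) = -1 · 1 = -1
Summing: (μ * σ)(645) = 1056 + -264 + -176 + 44 + -24 + 6 + 4 + -1 = 645.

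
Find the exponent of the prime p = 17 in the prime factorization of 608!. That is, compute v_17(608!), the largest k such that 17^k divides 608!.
v_17(608!) = 37

Legendre's formula: v_p(n!) = Σ_{k ≥ 1} ⌊n / p^k⌋. For p = 17, n = 608, the terms are:
  ⌊608/17^1⌋ = ⌊608/17⌋ = 35
  ⌊608/17^2⌋ = ⌊608/289⌋ = 2
(the next term ⌊608/17^3⌋ = 0, terminating the sum). Summing: v_17(608!) = 35 + 2 = 37.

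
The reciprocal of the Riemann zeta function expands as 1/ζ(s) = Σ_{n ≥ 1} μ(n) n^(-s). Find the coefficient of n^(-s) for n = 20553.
μ(20553) = 1

Factor n = 20553 = 3 · 13 · 17 · 31. μ(n) = 0 if any exponent ≥ 2 (not squarefree); otherwise μ(n) = (−1)^{ω(n)} where ω(n) is the number of distinct prime factors. Applying: μ(20553) = 1.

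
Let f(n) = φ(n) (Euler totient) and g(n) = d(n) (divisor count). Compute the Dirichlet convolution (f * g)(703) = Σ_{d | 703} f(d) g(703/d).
(φ * d)(703) = 760

Divisors of 703: [1, 19, 37, 703]. For each d | 703:
  d = 1: φ(1) · d(703/1) = 1 · 4 = 4
  d = 19: φ(19) · d(703/19) = 18 · 2 = 36
  d = 37: φ(37) · d(703/37) = 36 · 2 = 72
  d = 703: φ(703) · d(703/703) = 648 · 1 = 648
Summing: (φ * d)(703) = 4 + 36 + 72 + 648 = 760.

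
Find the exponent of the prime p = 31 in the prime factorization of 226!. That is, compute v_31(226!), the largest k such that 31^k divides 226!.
v_31(226!) = 7

Legendre's formula: v_p(n!) = Σ_{k ≥ 1} ⌊n / p^k⌋. For p = 31, n = 226, the terms are:
  ⌊226/31^1⌋ = ⌊226/31⌋ = 7
(the next term ⌊226/31^2⌋ = 0, terminating the sum). Summing: v_31(226!) = 7 = 7.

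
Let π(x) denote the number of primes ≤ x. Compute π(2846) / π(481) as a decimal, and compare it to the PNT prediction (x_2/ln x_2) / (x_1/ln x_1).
π(2846)/π(481) = 413/92 ≈ 4.4891;  PNT prediction ≈ 4.5943.

π(481) = 92 and π(2846) = 413, so π(2846)/π(481) ≈ 4.4891. The PNT-predicted ratio is (2846/ln(2846)) / (481/ln(481)) ≈ 4.5943. The two agree to within a few percent, as expected.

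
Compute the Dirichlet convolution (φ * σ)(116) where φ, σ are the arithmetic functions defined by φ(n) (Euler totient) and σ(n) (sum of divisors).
(φ * σ)(116) = 696

Divisors of 116: [1, 2, 4, 29, 58, 116]. For each d | 116:
  d = 1: φ(1) · σ(116/1) = 1 · 210 = 210
  d = 2: φ(2) · σ(116/2) = 1 · 90 = 90
  d = 4: φ(4) · σ(116/4) = 2 · 30 = 60
  d = 29: φ(29) · σ(116/29) = 28 · 7 = 196
  d = 58: φ(58) · σ(116/58) = 28 · 3 = 84
  d = 116: φ(116) · σ(116/116) = 56 · 1 = 56
Summing: (φ * σ)(116) = 210 + 90 + 60 + 196 + 84 + 56 = 696.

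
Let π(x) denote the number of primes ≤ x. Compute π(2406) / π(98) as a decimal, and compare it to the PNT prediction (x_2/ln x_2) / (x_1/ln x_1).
π(2406)/π(98) = 357/25 ≈ 14.2800;  PNT prediction ≈ 14.4580.

π(98) = 25 and π(2406) = 357, so π(2406)/π(98) ≈ 14.2800. The PNT-predicted ratio is (2406/ln(2406)) / (98/ln(98)) ≈ 14.4580. The two agree to within a few percent, as expected.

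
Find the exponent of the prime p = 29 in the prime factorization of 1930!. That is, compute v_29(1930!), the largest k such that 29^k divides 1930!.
v_29(1930!) = 68

Legendre's formula: v_p(n!) = Σ_{k ≥ 1} ⌊n / p^k⌋. For p = 29, n = 1930, the terms are:
  ⌊1930/29^1⌋ = ⌊1930/29⌋ = 66
  ⌊1930/29^2⌋ = ⌊1930/841⌋ = 2
(the next term ⌊1930/29^3⌋ = 0, terminating the sum). Summing: v_29(1930!) = 66 + 2 = 68.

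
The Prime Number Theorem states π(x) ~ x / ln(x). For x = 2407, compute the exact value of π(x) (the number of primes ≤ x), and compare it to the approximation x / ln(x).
π(2407) = 357;  x/ln(x) ≈ 309.14;  relative error ≈ 13.41%.

Directly count primes up to 2407: π(2407) = 357. The PNT approximation gives 2407/ln(2407) ≈ 2407/7.78614 ≈ 309.14. Relative error (π(x) − x/ln(x)) / π(x) ≈ 13.41%; the approximation is known to undercount slightly (Li(x) is a better estimate).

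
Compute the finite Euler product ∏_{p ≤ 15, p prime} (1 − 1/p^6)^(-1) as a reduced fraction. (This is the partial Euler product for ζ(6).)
∏ = 14388679339409375/14143390691632128

The primes p ≤ 15 are [2, 3, 5, 7, 11, 13]. For each prime, (1 − 1/p^6)^(-1) = p^6 / (p^6 − 1). The product is (1 − 1/2^6)^(-1), (1 − 1/3^6)^(-1), (1 − 1/5^6)^(-1), (1 − 1/7^6)^(-1), (1 − 1/11^6)^(-1), (1 − 1/13^6)^(-1) = ∏ p^6 / (p^6 − 1) = 14388679339409375/14143390691632128.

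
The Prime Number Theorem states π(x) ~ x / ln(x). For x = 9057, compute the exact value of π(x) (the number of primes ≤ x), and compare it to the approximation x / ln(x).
π(9057) = 1125;  x/ln(x) ≈ 994.04;  relative error ≈ 11.64%.

Directly count primes up to 9057: π(9057) = 1125. The PNT approximation gives 9057/ln(9057) ≈ 9057/9.11129 ≈ 994.04. Relative error (π(x) − x/ln(x)) / π(x) ≈ 11.64%; the approximation is known to undercount slightly (Li(x) is a better estimate).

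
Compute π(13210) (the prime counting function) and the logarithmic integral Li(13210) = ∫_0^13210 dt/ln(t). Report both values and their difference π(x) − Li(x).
π(13210) = 1570;  Li(13210) ≈ 1589.26;  π(x) − Li(x) ≈ -19.26.

Direct count of primes ≤ 13210 gives π(13210) = 1570. Numerical evaluation of the logarithmic integral gives Li(13210) ≈ 1589.26. The difference π(x) − Li(x) ≈ -19.26 is typically negative for small/moderate x (Li(x) overestimates), though Littlewood's theorem shows this sign changes infinitely often.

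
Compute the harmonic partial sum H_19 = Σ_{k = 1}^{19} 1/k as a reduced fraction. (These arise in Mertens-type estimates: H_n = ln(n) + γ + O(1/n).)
H_19 = 275295799/77597520

Direct summation: H_19 = 1 + 1/2 + ... + 1/19. The least common denominator is lcm(1, ..., 19) = 232792560; over this denominator the numerator is 232792560 + 116396280 + 77597520 + 58198140 + 46558512 + 38798760 + 33256080 + 29099070 + 25865840 + 23279256 + 21162960 + 19399380 + 17907120 + 16628040 + 15519504 + 14549535 + 13693680 + 12932920 + 12252240 = 825887397, so H_19 = 825887397/232792560; reducing by gcd(825887397, 232792560) = 3 gives 275295799/77597520 ≈ 3.54774. (The PNT-adjacent estimate ln(19) + γ ≈ 3.52165 matches within O(1/n).)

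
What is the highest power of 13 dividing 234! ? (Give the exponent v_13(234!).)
v_13(234!) = 19

Legendre's formula: v_p(n!) = Σ_{k ≥ 1} ⌊n / p^k⌋. For p = 13, n = 234, the terms are:
  ⌊234/13^1⌋ = ⌊234/13⌋ = 18
  ⌊234/13^2⌋ = ⌊234/169⌋ = 1
(the next term ⌊234/13^3⌋ = 0, terminating the sum). Summing: v_13(234!) = 18 + 1 = 19.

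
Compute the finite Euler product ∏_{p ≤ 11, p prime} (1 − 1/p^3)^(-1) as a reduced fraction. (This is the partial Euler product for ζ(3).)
∏ = 698775/581932

The primes p ≤ 11 are [2, 3, 5, 7, 11]. For each prime, (1 − 1/p^3)^(-1) = p^3 / (p^3 − 1). The product is (1 − 1/2^3)^(-1), (1 − 1/3^3)^(-1), (1 − 1/5^3)^(-1), (1 − 1/7^3)^(-1), (1 − 1/11^3)^(-1) = ∏ p^3 / (p^3 − 1) = 698775/581932.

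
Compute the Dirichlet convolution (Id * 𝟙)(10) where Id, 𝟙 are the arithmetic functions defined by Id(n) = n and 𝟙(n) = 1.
(Id * 𝟙)(10) = 18

Divisors of 10: [1, 2, 5, 10]. For each d | 10:
  d = 1: Id(1) · 𝟙(10/1) = 1 · 1 = 1
  d = 2: Id(2) · 𝟙(10/2) = 2 · 1 = 2
  d = 5: Id(5) · 𝟙(10/5) = 5 · 1 = 5
  d = 10: Id(10) · 𝟙(10/10) = 10 · 1 = 10
Summing: (Id * 𝟙)(10) = 1 + 2 + 5 + 10 = 18.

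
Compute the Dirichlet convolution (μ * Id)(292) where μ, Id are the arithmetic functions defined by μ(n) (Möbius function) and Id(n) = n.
(μ * Id)(292) = 144

Divisors of 292: [1, 2, 4, 73, 146, 292]. For each d | 292:
  d = 1: μ(1) · Id(292/1) = 1 · 292 = 292
  d = 2: μ(2) · Id(292/2) = -1 · 146 = -146
  d = 4: μ(4) · Id(292/4) = 0 · 73 = 0
  d = 73: μ(73) · Id(292/73) = -1 · 4 = -4
  d = 146: μ(146) · Id(292/146) = 1 · 2 = 2
  d = 292: μ(292) · Id(292/292) = 0 · 1 = 0
Summing: (μ * Id)(292) = 292 + -146 + 0 + -4 + 2 + 0 = 144.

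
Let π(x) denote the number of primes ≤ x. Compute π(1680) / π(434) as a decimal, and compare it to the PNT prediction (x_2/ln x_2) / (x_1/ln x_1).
π(1680)/π(434) = 263/84 ≈ 3.1310;  PNT prediction ≈ 3.1655.

π(434) = 84 and π(1680) = 263, so π(1680)/π(434) ≈ 3.1310. The PNT-predicted ratio is (1680/ln(1680)) / (434/ln(434)) ≈ 3.1655. The two agree to within a few percent, as expected.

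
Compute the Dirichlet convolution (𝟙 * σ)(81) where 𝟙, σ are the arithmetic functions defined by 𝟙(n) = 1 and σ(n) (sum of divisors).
(𝟙 * σ)(81) = 179

Divisors of 81: [1, 3, 9, 27, 81]. For each d | 81:
  d = 1: 𝟙(1) · σ(81/1) = 1 · 121 = 121
  d = 3: 𝟙(3) · σ(81/3) = 1 · 40 = 40
  d = 9: 𝟙(9) · σ(81/9) = 1 · 13 = 13
  d = 27: 𝟙(27) · σ(81/27) = 1 · 4 = 4
  d = 81: 𝟙(81) · σ(81/81) = 1 · 1 = 1
Summing: (𝟙 * σ)(81) = 121 + 40 + 13 + 4 + 1 = 179.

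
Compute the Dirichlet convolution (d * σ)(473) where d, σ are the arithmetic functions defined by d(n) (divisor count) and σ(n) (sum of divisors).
(d * σ)(473) = 644

Divisors of 473: [1, 11, 43, 473]. For each d | 473:
  d = 1: d(1) · σ(473/1) = 1 · 528 = 528
  d = 11: d(11) · σ(473/11) = 2 · 44 = 88
  d = 43: d(43) · σ(473/43) = 2 · 12 = 24
  d = 473: d(473) · σ(473/473) = 4 · 1 = 4
Summing: (d * σ)(473) = 528 + 88 + 24 + 4 = 644.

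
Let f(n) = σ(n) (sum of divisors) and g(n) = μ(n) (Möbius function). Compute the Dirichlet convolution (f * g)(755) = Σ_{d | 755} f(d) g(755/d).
(σ * μ)(755) = 755

Divisors of 755: [1, 5, 151, 755]. For each d | 755:
  d = 1: σ(1) · μ(755/1) = 1 · 1 = 1
  d = 5: σ(5) · μ(755/5) = 6 · -1 = -6
  d = 151: σ(151) · μ(755/151) = 152 · -1 = -152
  d = 755: σ(755) · μ(755/755) = 912 · 1 = 912
Summing: (σ * μ)(755) = 1 + -6 + -152 + 912 = 755.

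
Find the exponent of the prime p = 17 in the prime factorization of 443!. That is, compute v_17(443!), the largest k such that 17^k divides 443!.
v_17(443!) = 27

Legendre's formula: v_p(n!) = Σ_{k ≥ 1} ⌊n / p^k⌋. For p = 17, n = 443, the terms are:
  ⌊443/17^1⌋ = ⌊443/17⌋ = 26
  ⌊443/17^2⌋ = ⌊443/289⌋ = 1
(the next term ⌊443/17^3⌋ = 0, terminating the sum). Summing: v_17(443!) = 26 + 1 = 27.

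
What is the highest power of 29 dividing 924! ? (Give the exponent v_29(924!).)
v_29(924!) = 32

Legendre's formula: v_p(n!) = Σ_{k ≥ 1} ⌊n / p^k⌋. For p = 29, n = 924, the terms are:
  ⌊924/29^1⌋ = ⌊924/29⌋ = 31
  ⌊924/29^2⌋ = ⌊924/841⌋ = 1
(the next term ⌊924/29^3⌋ = 0, terminating the sum). Summing: v_29(924!) = 31 + 1 = 32.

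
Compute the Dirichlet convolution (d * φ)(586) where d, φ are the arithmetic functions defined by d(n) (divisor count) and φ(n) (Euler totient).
(d * φ)(586) = 882

Divisors of 586: [1, 2, 293, 586]. For each d | 586:
  d = 1: d(1) · φ(586/1) = 1 · 292 = 292
  d = 2: d(2) · φ(586/2) = 2 · 292 = 584
  d = 293: d(293) · φ(586/293) = 2 · 1 = 2
  d = 586: d(586) · φ(586/586) = 4 · 1 = 4
Summing: (d * φ)(586) = 292 + 584 + 2 + 4 = 882.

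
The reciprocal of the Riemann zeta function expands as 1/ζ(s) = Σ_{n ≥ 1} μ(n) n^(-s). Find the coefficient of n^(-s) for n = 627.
μ(627) = -1

Factor n = 627 = 3 · 11 · 19. μ(n) = 0 if any exponent ≥ 2 (not squarefree); otherwise μ(n) = (−1)^{ω(n)} where ω(n) is the number of distinct prime factors. Applying: μ(627) = -1.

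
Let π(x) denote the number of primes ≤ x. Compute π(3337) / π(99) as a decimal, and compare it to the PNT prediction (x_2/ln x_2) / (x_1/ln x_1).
π(3337)/π(99) = 470/25 ≈ 18.8000;  PNT prediction ≈ 19.0917.

π(99) = 25 and π(3337) = 470, so π(3337)/π(99) ≈ 18.8000. The PNT-predicted ratio is (3337/ln(3337)) / (99/ln(99)) ≈ 19.0917. The two agree to within a few percent, as expected.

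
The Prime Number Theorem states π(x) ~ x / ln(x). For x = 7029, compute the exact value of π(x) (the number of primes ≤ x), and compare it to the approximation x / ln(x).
π(7029) = 904;  x/ln(x) ≈ 793.54;  relative error ≈ 12.22%.

Directly count primes up to 7029: π(7029) = 904. The PNT approximation gives 7029/ln(7029) ≈ 7029/8.85780 ≈ 793.54. Relative error (π(x) − x/ln(x)) / π(x) ≈ 12.22%; the approximation is known to undercount slightly (Li(x) is a better estimate).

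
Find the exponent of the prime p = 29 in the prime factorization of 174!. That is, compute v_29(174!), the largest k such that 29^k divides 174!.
v_29(174!) = 6

Legendre's formula: v_p(n!) = Σ_{k ≥ 1} ⌊n / p^k⌋. For p = 29, n = 174, the terms are:
  ⌊174/29^1⌋ = ⌊174/29⌋ = 6
(the next term ⌊174/29^2⌋ = 0, terminating the sum). Summing: v_29(174!) = 6 = 6.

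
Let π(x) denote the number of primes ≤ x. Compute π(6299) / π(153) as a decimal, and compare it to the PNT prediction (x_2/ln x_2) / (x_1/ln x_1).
π(6299)/π(153) = 819/36 ≈ 22.7500;  PNT prediction ≈ 23.6739.

π(153) = 36 and π(6299) = 819, so π(6299)/π(153) ≈ 22.7500. The PNT-predicted ratio is (6299/ln(6299)) / (153/ln(153)) ≈ 23.6739. The two agree to within a few percent, as expected.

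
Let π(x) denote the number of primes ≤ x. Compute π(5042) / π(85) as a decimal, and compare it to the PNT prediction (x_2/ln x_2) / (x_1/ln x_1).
π(5042)/π(85) = 675/23 ≈ 29.3478;  PNT prediction ≈ 30.9103.

π(85) = 23 and π(5042) = 675, so π(5042)/π(85) ≈ 29.3478. The PNT-predicted ratio is (5042/ln(5042)) / (85/ln(85)) ≈ 30.9103. The two agree to within a few percent, as expected.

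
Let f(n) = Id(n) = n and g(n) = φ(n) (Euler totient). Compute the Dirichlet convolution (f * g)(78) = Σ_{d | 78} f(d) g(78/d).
(Id * φ)(78) = 375

Divisors of 78: [1, 2, 3, 6, 13, 26, 39, 78]. For each d | 78:
  d = 1: Id(1) · φ(78/1) = 1 · 24 = 24
  d = 2: Id(2) · φ(78/2) = 2 · 24 = 48
  d = 3: Id(3) · φ(78/3) = 3 · 12 = 36
  d = 6: Id(6) · φ(78/6) = 6 · 12 = 72
  d = 13: Id(13) · φ(78/13) = 13 · 2 = 26
  d = 26: Id(26) · φ(78/26) = 26 · 2 = 52
  d = 39: Id(39) · φ(78/39) = 39 · 1 = 39
  d = 78: Id(78) · φ(78/78) = 78 · 1 = 78
Summing: (Id * φ)(78) = 24 + 48 + 36 + 72 + 26 + 52 + 39 + 78 = 375.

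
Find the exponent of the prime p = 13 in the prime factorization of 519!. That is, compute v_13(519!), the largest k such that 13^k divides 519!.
v_13(519!) = 42

Legendre's formula: v_p(n!) = Σ_{k ≥ 1} ⌊n / p^k⌋. For p = 13, n = 519, the terms are:
  ⌊519/13^1⌋ = ⌊519/13⌋ = 39
  ⌊519/13^2⌋ = ⌊519/169⌋ = 3
(the next term ⌊519/13^3⌋ = 0, terminating the sum). Summing: v_13(519!) = 39 + 3 = 42.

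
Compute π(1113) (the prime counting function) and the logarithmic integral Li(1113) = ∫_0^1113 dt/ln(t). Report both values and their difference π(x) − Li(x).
π(1113) = 186;  Li(1113) ≈ 193.84;  π(x) − Li(x) ≈ -7.84.

Direct count of primes ≤ 1113 gives π(1113) = 186. Numerical evaluation of the logarithmic integral gives Li(1113) ≈ 193.84. The difference π(x) − Li(x) ≈ -7.84 is typically negative for small/moderate x (Li(x) overestimates), though Littlewood's theorem shows this sign changes infinitely often.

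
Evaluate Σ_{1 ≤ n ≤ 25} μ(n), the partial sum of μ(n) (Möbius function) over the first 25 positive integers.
Σ_{n ≤ 25} μ(n) = -2

Compute μ(n) for each 1 ≤ n ≤ 25: μ(1) = 1, μ(2) = -1, μ(3) = -1, μ(4) = 0, μ(5) = -1, μ(6) = 1, μ(7) = -1, μ(8) = 0, μ(9) = 0, μ(10) = 1, μ(11) = -1, μ(12) = 0, μ(13) = -1, μ(14) = 1, μ(15) = 1, μ(16) = 0, μ(17) = -1, μ(18) = 0, μ(19) = -1, μ(20) = 0, μ(21) = 1, μ(22) = 1, μ(23) = -1, μ(24) = 0, μ(25) = 0. Summing all 25 values: -2. (Mertens function M(x) = Σ_{n ≤ x} μ(n); on average M(x) should be small (PNT ⟺ M(x) = o(x)).)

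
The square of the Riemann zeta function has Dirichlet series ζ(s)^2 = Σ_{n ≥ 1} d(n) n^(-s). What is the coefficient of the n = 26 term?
d(26) = 4

ζ(s)^2 = (Σ 1/m^s)(Σ 1/k^s). The coefficient of 1/n^s in the product is the number of ordered pairs (m, k) with mk = n, which equals d(n). For n = 26, divisors are [1, 2, 13, 26], so d(26) = 4.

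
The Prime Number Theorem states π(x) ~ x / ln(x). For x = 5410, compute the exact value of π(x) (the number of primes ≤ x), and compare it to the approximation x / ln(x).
π(5410) = 713;  x/ln(x) ≈ 629.36;  relative error ≈ 11.73%.

Directly count primes up to 5410: π(5410) = 713. The PNT approximation gives 5410/ln(5410) ≈ 5410/8.59600 ≈ 629.36. Relative error (π(x) − x/ln(x)) / π(x) ≈ 11.73%; the approximation is known to undercount slightly (Li(x) is a better estimate).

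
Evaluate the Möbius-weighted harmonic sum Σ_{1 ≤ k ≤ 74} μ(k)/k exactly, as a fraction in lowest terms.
Σ μ(k)/k = -7431196043498463691814948/581852579989271773580304621

Values of μ(k) for 1 ≤ k ≤ 74: μ(1) = 1, μ(2) = -1, μ(3) = -1, μ(5) = -1, μ(6) = 1, μ(7) = -1, μ(10) = 1, μ(11) = -1, μ(13) = -1, μ(14) = 1, μ(15) = 1, μ(17) = -1, μ(19) = -1, μ(21) = 1, μ(22) = 1, μ(23) = -1, μ(26) = 1, μ(29) = -1, μ(30) = -1, μ(31) = -1, μ(33) = 1, μ(34) = 1, μ(35) = 1, μ(37) = -1, μ(38) = 1, μ(39) = 1, μ(41) = -1, μ(42) = -1, μ(43) = -1, μ(46) = 1, μ(47) = -1, μ(51) = 1, μ(53) = -1, μ(55) = 1, μ(57) = 1, μ(58) = 1, μ(59) = -1, μ(61) = -1, μ(62) = 1, μ(65) = 1, μ(66) = -1, μ(67) = -1, μ(69) = 1, μ(70) = -1, μ(71) = -1, μ(73) = -1, μ(74) = 1, with μ = 0 on non-squarefree integers. Summing μ(k)/k for k where μ(k) ≠ 0 gives -7431196043498463691814948/581852579989271773580304621 ≈ -0.0128. (PNT ⟺ this sum → 0 as n → ∞.)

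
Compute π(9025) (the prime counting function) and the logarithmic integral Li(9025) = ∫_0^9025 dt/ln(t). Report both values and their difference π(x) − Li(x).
π(9025) = 1121;  Li(9025) ≈ 1139.69;  π(x) − Li(x) ≈ -18.69.

Direct count of primes ≤ 9025 gives π(9025) = 1121. Numerical evaluation of the logarithmic integral gives Li(9025) ≈ 1139.69. The difference π(x) − Li(x) ≈ -18.69 is typically negative for small/moderate x (Li(x) overestimates), though Littlewood's theorem shows this sign changes infinitely often.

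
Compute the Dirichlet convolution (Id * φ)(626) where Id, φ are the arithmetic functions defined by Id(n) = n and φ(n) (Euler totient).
(Id * φ)(626) = 1875

Divisors of 626: [1, 2, 313, 626]. For each d | 626:
  d = 1: Id(1) · φ(626/1) = 1 · 312 = 312
  d = 2: Id(2) · φ(626/2) = 2 · 312 = 624
  d = 313: Id(313) · φ(626/313) = 313 · 1 = 313
  d = 626: Id(626) · φ(626/626) = 626 · 1 = 626
Summing: (Id * φ)(626) = 312 + 624 + 313 + 626 = 1875.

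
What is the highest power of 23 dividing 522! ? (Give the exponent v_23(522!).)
v_23(522!) = 22

Legendre's formula: v_p(n!) = Σ_{k ≥ 1} ⌊n / p^k⌋. For p = 23, n = 522, the terms are:
  ⌊522/23^1⌋ = ⌊522/23⌋ = 22
(the next term ⌊522/23^2⌋ = 0, terminating the sum). Summing: v_23(522!) = 22 = 22.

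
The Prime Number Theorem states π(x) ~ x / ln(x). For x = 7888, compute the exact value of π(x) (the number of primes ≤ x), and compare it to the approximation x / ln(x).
π(7888) = 997;  x/ln(x) ≈ 879.07;  relative error ≈ 11.83%.

Directly count primes up to 7888: π(7888) = 997. The PNT approximation gives 7888/ln(7888) ≈ 7888/8.97310 ≈ 879.07. Relative error (π(x) − x/ln(x)) / π(x) ≈ 11.83%; the approximation is known to undercount slightly (Li(x) is a better estimate).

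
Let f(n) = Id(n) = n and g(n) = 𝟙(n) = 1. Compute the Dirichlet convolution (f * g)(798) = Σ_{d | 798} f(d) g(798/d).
(Id * 𝟙)(798) = 1920

Divisors of 798: [1, 2, 3, 6, 7, 14, 19, 21, 38, 42, 57, 114, 133, 266, 399, 798]. For each d | 798:
  d = 1: Id(1) · 𝟙(798/1) = 1 · 1 = 1
  d = 2: Id(2) · 𝟙(798/2) = 2 · 1 = 2
  d = 3: Id(3) · 𝟙(798/3) = 3 · 1 = 3
  d = 6: Id(6) · 𝟙(798/6) = 6 · 1 = 6
  d = 7: Id(7) · 𝟙(798/7) = 7 · 1 = 7
  d = 14: Id(14) · 𝟙(798/14) = 14 · 1 = 14
  d = 19: Id(19) · 𝟙(798/19) = 19 · 1 = 19
  d = 21: Id(21) · 𝟙(798/21) = 21 · 1 = 21
  d = 38: Id(38) · 𝟙(798/38) = 38 · 1 = 38
  d = 42: Id(42) · 𝟙(798/42) = 42 · 1 = 42
  d = 57: Id(57) · 𝟙(798/57) = 57 · 1 = 57
  d = 114: Id(114) · 𝟙(798/114) = 114 · 1 = 114
  d = 133: Id(133) · 𝟙(798/133) = 133 · 1 = 133
  d = 266: Id(266) · 𝟙(798/266) = 266 · 1 = 266
  d = 399: Id(399) · 𝟙(798/399) = 399 · 1 = 399
  d = 798: Id(798) · 𝟙(798/798) = 798 · 1 = 798
Summing: (Id * 𝟙)(798) = 1 + 2 + 3 + 6 + 7 + 14 + 19 + 21 + 38 + 42 + 57 + 114 + 133 + 266 + 399 + 798 = 1920.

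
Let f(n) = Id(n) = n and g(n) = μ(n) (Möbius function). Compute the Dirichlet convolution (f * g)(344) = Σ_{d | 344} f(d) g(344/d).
(Id * μ)(344) = 168

Divisors of 344: [1, 2, 4, 8, 43, 86, 172, 344]. For each d | 344:
  d = 1: Id(1) · μ(344/1) = 1 · 0 = 0
  d = 2: Id(2) · μ(344/2) = 2 · 0 = 0
  d = 4: Id(4) · μ(344/4) = 4 · 1 = 4
  d = 8: Id(8) · μ(344/8) = 8 · -1 = -8
  d = 43: Id(43) · μ(344/43) = 43 · 0 = 0
  d = 86: Id(86) · μ(344/86) = 86 · 0 = 0
  d = 172: Id(172) · μ(344/172) = 172 · -1 = -172
  d = 344: Id(344) · μ(344/344) = 344 · 1 = 344
Summing: (Id * μ)(344) = 0 + 0 + 4 + -8 + 0 + 0 + -172 + 344 = 168.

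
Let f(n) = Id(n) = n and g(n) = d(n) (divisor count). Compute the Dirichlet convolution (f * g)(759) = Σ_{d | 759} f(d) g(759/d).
(Id * d)(759) = 1625

Divisors of 759: [1, 3, 11, 23, 33, 69, 253, 759]. For each d | 759:
  d = 1: Id(1) · d(759/1) = 1 · 8 = 8
  d = 3: Id(3) · d(759/3) = 3 · 4 = 12
  d = 11: Id(11) · d(759/11) = 11 · 4 = 44
  d = 23: Id(23) · d(759/23) = 23 · 4 = 92
  d = 33: Id(33) · d(759/33) = 33 · 2 = 66
  d = 69: Id(69) · d(759/69) = 69 · 2 = 138
  d = 253: Id(253) · d(759/253) = 253 · 2 = 506
  d = 759: Id(759) · d(759/759) = 759 · 1 = 759
Summing: (Id * d)(759) = 8 + 12 + 44 + 92 + 66 + 138 + 506 + 759 = 1625.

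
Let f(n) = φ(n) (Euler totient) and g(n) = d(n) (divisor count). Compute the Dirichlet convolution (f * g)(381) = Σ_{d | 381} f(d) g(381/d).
(φ * d)(381) = 512

Divisors of 381: [1, 3, 127, 381]. For each d | 381:
  d = 1: φ(1) · d(381/1) = 1 · 4 = 4
  d = 3: φ(3) · d(381/3) = 2 · 2 = 4
  d = 127: φ(127) · d(381/127) = 126 · 2 = 252
  d = 381: φ(381) · d(381/381) = 252 · 1 = 252
Summing: (φ * d)(381) = 4 + 4 + 252 + 252 = 512.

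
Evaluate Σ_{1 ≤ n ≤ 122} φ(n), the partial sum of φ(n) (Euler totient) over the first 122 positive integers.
Σ_{n ≤ 122} φ(n) = 4556

Compute φ(n) for each 1 ≤ n ≤ 122: φ(1) = 1, φ(2) = 1, φ(3) = 2, φ(4) = 2, φ(5) = 4, φ(6) = 2, φ(7) = 6, φ(8) = 4, φ(9) = 6, φ(10) = 4, φ(11) = 10, φ(12) = 4, φ(13) = 12, φ(14) = 6, φ(15) = 8, φ(16) = 8, φ(17) = 16, φ(18) = 6, φ(19) = 18, φ(20) = 8, φ(21) = 12, φ(22) = 10, φ(23) = 22, φ(24) = 8, φ(25) = 20, φ(26) = 12, φ(27) = 18, φ(28) = 12, φ(29) = 28, φ(30) = 8, φ(31) = 30, φ(32) = 16, φ(33) = 20, φ(34) = 16, φ(35) = 24, φ(36) = 12, φ(37) = 36, φ(38) = 18, φ(39) = 24, φ(40) = 16, φ(41) = 40, φ(42) = 12, φ(43) = 42, φ(44) = 20, φ(45) = 24, φ(46) = 22, φ(47) = 46, φ(48) = 16, φ(49) = 42, φ(50) = 20, φ(51) = 32, φ(52) = 24, φ(53) = 52, φ(54) = 18, φ(55) = 40, φ(56) = 24, φ(57) = 36, φ(58) = 28, φ(59) = 58, φ(60) = 16, φ(61) = 60, φ(62) = 30, φ(63) = 36, φ(64) = 32, φ(65) = 48, φ(66) = 20, φ(67) = 66, φ(68) = 32, φ(69) = 44, φ(70) = 24, φ(71) = 70, φ(72) = 24, φ(73) = 72, φ(74) = 36, φ(75) = 40, φ(76) = 36, φ(77) = 60, φ(78) = 24, φ(79) = 78, φ(80) = 32, φ(81) = 54, φ(82) = 40, φ(83) = 82, φ(84) = 24, φ(85) = 64, φ(86) = 42, φ(87) = 56, φ(88) = 40, φ(89) = 88, φ(90) = 24, φ(91) = 72, φ(92) = 44, φ(93) = 60, φ(94) = 46, φ(95) = 72, φ(96) = 32, φ(97) = 96, φ(98) = 42, φ(99) = 60, φ(100) = 40, φ(101) = 100, φ(102) = 32, φ(103) = 102, φ(104) = 48, φ(105) = 48, φ(106) = 52, φ(107) = 106, φ(108) = 36, φ(109) = 108, φ(110) = 40, φ(111) = 72, φ(112) = 48, φ(113) = 112, φ(114) = 36, φ(115) = 88, φ(116) = 56, φ(117) = 72, φ(118) = 58, φ(119) = 96, φ(120) = 32, φ(121) = 110, φ(122) = 60. Summing all 122 values: 4556. (Average order: Σ_{n ≤ x} φ(n) ~ (3/π²) x². For x = 122, (3/π²)·122² ≈ 4524.19.)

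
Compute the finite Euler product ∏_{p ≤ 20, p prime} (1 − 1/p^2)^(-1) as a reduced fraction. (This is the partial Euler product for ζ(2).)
∏ = 14933966047/9172942848

The primes p ≤ 20 are [2, 3, 5, 7, 11, 13, 17, 19]. For each prime, (1 − 1/p^2)^(-1) = p^2 / (p^2 − 1). The product is (1 − 1/2^2)^(-1), (1 − 1/3^2)^(-1), (1 − 1/5^2)^(-1), (1 − 1/7^2)^(-1), (1 − 1/11^2)^(-1), (1 − 1/13^2)^(-1), (1 − 1/17^2)^(-1), (1 − 1/19^2)^(-1) = ∏ p^2 / (p^2 − 1) = 14933966047/9172942848.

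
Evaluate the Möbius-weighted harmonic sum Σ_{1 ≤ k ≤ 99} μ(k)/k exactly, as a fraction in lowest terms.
Σ μ(k)/k = 11962644395524974654034383169459538/384261327324253070792183691221959345

Values of μ(k) for 1 ≤ k ≤ 99: μ(1) = 1, μ(2) = -1, μ(3) = -1, μ(5) = -1, μ(6) = 1, μ(7) = -1, μ(10) = 1, μ(11) = -1, μ(13) = -1, μ(14) = 1, μ(15) = 1, μ(17) = -1, μ(19) = -1, μ(21) = 1, μ(22) = 1, μ(23) = -1, μ(26) = 1, μ(29) = -1, μ(30) = -1, μ(31) = -1, μ(33) = 1, μ(34) = 1, μ(35) = 1, μ(37) = -1, μ(38) = 1, μ(39) = 1, μ(41) = -1, μ(42) = -1, μ(43) = -1, μ(46) = 1, μ(47) = -1, μ(51) = 1, μ(53) = -1, μ(55) = 1, μ(57) = 1, μ(58) = 1, μ(59) = -1, μ(61) = -1, μ(62) = 1, μ(65) = 1, μ(66) = -1, μ(67) = -1, μ(69) = 1, μ(70) = -1, μ(71) = -1, μ(73) = -1, μ(74) = 1, μ(77) = 1, μ(78) = -1, μ(79) = -1, μ(82) = 1, μ(83) = -1, μ(85) = 1, μ(86) = 1, μ(87) = 1, μ(89) = -1, μ(91) = 1, μ(93) = 1, μ(94) = 1, μ(95) = 1, μ(97) = -1, with μ = 0 on non-squarefree integers. Summing μ(k)/k for k where μ(k) ≠ 0 gives 11962644395524974654034383169459538/384261327324253070792183691221959345 ≈ 0.0311. (PNT ⟺ this sum → 0 as n → ∞.)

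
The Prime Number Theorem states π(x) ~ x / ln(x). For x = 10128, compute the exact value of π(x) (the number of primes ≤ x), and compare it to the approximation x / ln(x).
π(10128) = 1242;  x/ln(x) ≈ 1098.12;  relative error ≈ 11.58%.

Directly count primes up to 10128: π(10128) = 1242. The PNT approximation gives 10128/ln(10128) ≈ 10128/9.22306 ≈ 1098.12. Relative error (π(x) − x/ln(x)) / π(x) ≈ 11.58%; the approximation is known to undercount slightly (Li(x) is a better estimate).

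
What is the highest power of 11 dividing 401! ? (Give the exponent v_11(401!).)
v_11(401!) = 39

Legendre's formula: v_p(n!) = Σ_{k ≥ 1} ⌊n / p^k⌋. For p = 11, n = 401, the terms are:
  ⌊401/11^1⌋ = ⌊401/11⌋ = 36
  ⌊401/11^2⌋ = ⌊401/121⌋ = 3
(the next term ⌊401/11^3⌋ = 0, terminating the sum). Summing: v_11(401!) = 36 + 3 = 39.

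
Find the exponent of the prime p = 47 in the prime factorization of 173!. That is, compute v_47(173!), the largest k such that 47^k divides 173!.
v_47(173!) = 3

Legendre's formula: v_p(n!) = Σ_{k ≥ 1} ⌊n / p^k⌋. For p = 47, n = 173, the terms are:
  ⌊173/47^1⌋ = ⌊173/47⌋ = 3
(the next term ⌊173/47^2⌋ = 0, terminating the sum). Summing: v_47(173!) = 3 = 3.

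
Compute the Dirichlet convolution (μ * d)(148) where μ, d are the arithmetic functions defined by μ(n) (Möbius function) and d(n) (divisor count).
(μ * d)(148) = 1

Divisors of 148: [1, 2, 4, 37, 74, 148]. For each d | 148:
  d = 1: μ(1) · d(148/1) = 1 · 6 = 6
  d = 2: μ(2) · d(148/2) = -1 · 4 = -4
  d = 4: μ(4) · d(148/4) = 0 · 2 = 0
  d = 37: μ(37) · d(148/37) = -1 · 3 = -3
  d = 74: μ(74) · d(148/74) = 1 · 2 = 2
  d = 148: μ(148) · d(148/148) = 0 · 1 = 0
Summing: (μ * d)(148) = 6 + -4 + 0 + -3 + 2 + 0 = 1.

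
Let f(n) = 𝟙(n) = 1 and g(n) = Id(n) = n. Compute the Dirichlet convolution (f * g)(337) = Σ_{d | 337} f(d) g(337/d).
(𝟙 * Id)(337) = 338

Divisors of 337: [1, 337]. For each d | 337:
  d = 1: 𝟙(1) · Id(337/1) = 1 · 337 = 337
  d = 337: 𝟙(337) · Id(337/337) = 1 · 1 = 1
Summing: (𝟙 * Id)(337) = 337 + 1 = 338.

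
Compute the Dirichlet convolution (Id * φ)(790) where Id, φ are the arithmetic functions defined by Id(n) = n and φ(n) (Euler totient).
(Id * φ)(790) = 4239

Divisors of 790: [1, 2, 5, 10, 79, 158, 395, 790]. For each d | 790:
  d = 1: Id(1) · φ(790/1) = 1 · 312 = 312
  d = 2: Id(2) · φ(790/2) = 2 · 312 = 624
  d = 5: Id(5) · φ(790/5) = 5 · 78 = 390
  d = 10: Id(10) · φ(790/10) = 10 · 78 = 780
  d = 79: Id(79) · φ(790/79) = 79 · 4 = 316
  d = 158: Id(158) · φ(790/158) = 158 · 4 = 632
  d = 395: Id(395) · φ(790/395) = 395 · 1 = 395
  d = 790: Id(790) · φ(790/790) = 790 · 1 = 790
Summing: (Id * φ)(790) = 312 + 624 + 390 + 780 + 316 + 632 + 395 + 790 = 4239.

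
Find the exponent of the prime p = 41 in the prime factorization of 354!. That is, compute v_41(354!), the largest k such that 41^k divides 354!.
v_41(354!) = 8

Legendre's formula: v_p(n!) = Σ_{k ≥ 1} ⌊n / p^k⌋. For p = 41, n = 354, the terms are:
  ⌊354/41^1⌋ = ⌊354/41⌋ = 8
(the next term ⌊354/41^2⌋ = 0, terminating the sum). Summing: v_41(354!) = 8 = 8.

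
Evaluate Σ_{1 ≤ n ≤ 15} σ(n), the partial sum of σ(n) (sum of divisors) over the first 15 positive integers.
Σ_{n ≤ 15} σ(n) = 189

Compute σ(n) for each 1 ≤ n ≤ 15: σ(1) = 1, σ(2) = 3, σ(3) = 4, σ(4) = 7, σ(5) = 6, σ(6) = 12, σ(7) = 8, σ(8) = 15, σ(9) = 13, σ(10) = 18, σ(11) = 12, σ(12) = 28, σ(13) = 14, σ(14) = 24, σ(15) = 24. Summing all 15 values: 189. (Average order: Σ_{n ≤ x} σ(n) ~ (π²/12) x². For x = 15, (π²/12)·15² ≈ 185.06.)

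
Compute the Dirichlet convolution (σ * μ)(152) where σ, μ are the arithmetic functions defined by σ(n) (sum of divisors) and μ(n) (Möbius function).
(σ * μ)(152) = 152

Divisors of 152: [1, 2, 4, 8, 19, 38, 76, 152]. For each d | 152:
  d = 1: σ(1) · μ(152/1) = 1 · 0 = 0
  d = 2: σ(2) · μ(152/2) = 3 · 0 = 0
  d = 4: σ(4) · μ(152/4) = 7 · 1 = 7
  d = 8: σ(8) · μ(152/8) = 15 · -1 = -15
  d = 19: σ(19) · μ(152/19) = 20 · 0 = 0
  d = 38: σ(38) · μ(152/38) = 60 · 0 = 0
  d = 76: σ(76) · μ(152/76) = 140 · -1 = -140
  d = 152: σ(152) · μ(152/152) = 300 · 1 = 300
Summing: (σ * μ)(152) = 0 + 0 + 7 + -15 + 0 + 0 + -140 + 300 = 152.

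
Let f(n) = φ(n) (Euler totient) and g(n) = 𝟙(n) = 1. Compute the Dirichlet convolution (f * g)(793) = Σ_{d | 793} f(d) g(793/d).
(φ * 𝟙)(793) = 793

Divisors of 793: [1, 13, 61, 793]. For each d | 793:
  d = 1: φ(1) · 𝟙(793/1) = 1 · 1 = 1
  d = 13: φ(13) · 𝟙(793/13) = 12 · 1 = 12
  d = 61: φ(61) · 𝟙(793/61) = 60 · 1 = 60
  d = 793: φ(793) · 𝟙(793/793) = 720 · 1 = 720
Summing: (φ * 𝟙)(793) = 1 + 12 + 60 + 720 = 793.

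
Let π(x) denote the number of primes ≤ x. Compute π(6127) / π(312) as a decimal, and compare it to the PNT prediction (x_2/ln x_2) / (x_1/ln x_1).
π(6127)/π(312) = 798/64 ≈ 12.4688;  PNT prediction ≈ 12.9328.

π(312) = 64 and π(6127) = 798, so π(6127)/π(312) ≈ 12.4688. The PNT-predicted ratio is (6127/ln(6127)) / (312/ln(312)) ≈ 12.9328. The two agree to within a few percent, as expected.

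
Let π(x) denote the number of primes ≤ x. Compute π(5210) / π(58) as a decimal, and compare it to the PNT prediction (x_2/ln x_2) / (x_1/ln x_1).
π(5210)/π(58) = 693/16 ≈ 43.3125;  PNT prediction ≈ 42.6181.

π(58) = 16 and π(5210) = 693, so π(5210)/π(58) ≈ 43.3125. The PNT-predicted ratio is (5210/ln(5210)) / (58/ln(58)) ≈ 42.6181. The two agree to within a few percent, as expected.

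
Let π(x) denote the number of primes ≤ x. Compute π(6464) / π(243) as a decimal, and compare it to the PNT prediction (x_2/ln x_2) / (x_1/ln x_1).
π(6464)/π(243) = 838/53 ≈ 15.8113;  PNT prediction ≈ 16.6537.

π(243) = 53 and π(6464) = 838, so π(6464)/π(243) ≈ 15.8113. The PNT-predicted ratio is (6464/ln(6464)) / (243/ln(243)) ≈ 16.6537. The two agree to within a few percent, as expected.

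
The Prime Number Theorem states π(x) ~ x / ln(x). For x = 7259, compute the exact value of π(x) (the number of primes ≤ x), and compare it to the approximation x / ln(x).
π(7259) = 928;  x/ln(x) ≈ 816.54;  relative error ≈ 12.01%.

Directly count primes up to 7259: π(7259) = 928. The PNT approximation gives 7259/ln(7259) ≈ 7259/8.89000 ≈ 816.54. Relative error (π(x) − x/ln(x)) / π(x) ≈ 12.01%; the approximation is known to undercount slightly (Li(x) is a better estimate).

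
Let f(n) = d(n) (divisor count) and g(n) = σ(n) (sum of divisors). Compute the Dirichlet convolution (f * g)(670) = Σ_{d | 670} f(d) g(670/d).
(d * σ)(670) = 2800

Divisors of 670: [1, 2, 5, 10, 67, 134, 335, 670]. For each d | 670:
  d = 1: d(1) · σ(670/1) = 1 · 1224 = 1224
  d = 2: d(2) · σ(670/2) = 2 · 408 = 816
  d = 5: d(5) · σ(670/5) = 2 · 204 = 408
  d = 10: d(10) · σ(670/10) = 4 · 68 = 272
  d = 67: d(67) · σ(670/67) = 2 · 18 = 36
  d = 134: d(134) · σ(670/134) = 4 · 6 = 24
  d = 335: d(335) · σ(670/335) = 4 · 3 = 12
  d = 670: d(670) · σ(670/670) = 8 · 1 = 8
Summing: (d * σ)(670) = 1224 + 816 + 408 + 272 + 36 + 24 + 12 + 8 = 2800.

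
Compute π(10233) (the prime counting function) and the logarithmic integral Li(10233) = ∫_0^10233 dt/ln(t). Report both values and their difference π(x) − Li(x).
π(10233) = 1254;  Li(10233) ≈ 1271.40;  π(x) − Li(x) ≈ -17.40.

Direct count of primes ≤ 10233 gives π(10233) = 1254. Numerical evaluation of the logarithmic integral gives Li(10233) ≈ 1271.40. The difference π(x) − Li(x) ≈ -17.40 is typically negative for small/moderate x (Li(x) overestimates), though Littlewood's theorem shows this sign changes infinitely often.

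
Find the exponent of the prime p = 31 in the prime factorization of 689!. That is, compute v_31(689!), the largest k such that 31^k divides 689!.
v_31(689!) = 22

Legendre's formula: v_p(n!) = Σ_{k ≥ 1} ⌊n / p^k⌋. For p = 31, n = 689, the terms are:
  ⌊689/31^1⌋ = ⌊689/31⌋ = 22
(the next term ⌊689/31^2⌋ = 0, terminating the sum). Summing: v_31(689!) = 22 = 22.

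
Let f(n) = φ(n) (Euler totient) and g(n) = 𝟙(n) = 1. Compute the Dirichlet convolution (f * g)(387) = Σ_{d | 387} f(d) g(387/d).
(φ * 𝟙)(387) = 387

Divisors of 387: [1, 3, 9, 43, 129, 387]. For each d | 387:
  d = 1: φ(1) · 𝟙(387/1) = 1 · 1 = 1
  d = 3: φ(3) · 𝟙(387/3) = 2 · 1 = 2
  d = 9: φ(9) · 𝟙(387/9) = 6 · 1 = 6
  d = 43: φ(43) · 𝟙(387/43) = 42 · 1 = 42
  d = 129: φ(129) · 𝟙(387/129) = 84 · 1 = 84
  d = 387: φ(387) · 𝟙(387/387) = 252 · 1 = 252
Summing: (φ * 𝟙)(387) = 1 + 2 + 6 + 42 + 84 + 252 = 387.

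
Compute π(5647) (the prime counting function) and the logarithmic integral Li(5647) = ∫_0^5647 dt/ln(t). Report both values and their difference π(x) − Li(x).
π(5647) = 742;  Li(5647) ≈ 759.70;  π(x) − Li(x) ≈ -17.70.

Direct count of primes ≤ 5647 gives π(5647) = 742. Numerical evaluation of the logarithmic integral gives Li(5647) ≈ 759.70. The difference π(x) − Li(x) ≈ -17.70 is typically negative for small/moderate x (Li(x) overestimates), though Littlewood's theorem shows this sign changes infinitely often.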